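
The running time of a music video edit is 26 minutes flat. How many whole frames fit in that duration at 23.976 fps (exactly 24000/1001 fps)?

26 min = 1560 s.
Frames = 1560 × 24000/1001 = 2880000/77 ≈ 37402.5974.
Complete frames: 37402.

37402 frames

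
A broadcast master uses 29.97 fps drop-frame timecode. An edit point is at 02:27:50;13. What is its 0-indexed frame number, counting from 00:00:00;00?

265847

As if non-drop at 30 labels/s: (2 × 3600 + 27 × 60 + 50) × 30 + 13 = 266113.
Minute boundaries passed: 147; those not divisible by 10: 147 − 14 = 133; dropped labels = 2 × 133 = 266.
Actual frame index = 266113 − 266 = 265847.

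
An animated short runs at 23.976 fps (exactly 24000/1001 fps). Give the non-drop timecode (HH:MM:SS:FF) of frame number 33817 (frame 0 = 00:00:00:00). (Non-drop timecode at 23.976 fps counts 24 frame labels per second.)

00:23:29:01

33817 ÷ 24 = 1409 full seconds, remainder 1 frame.
1409 s = 0 h 23 min 29 s.
Timecode: 00:23:29:01.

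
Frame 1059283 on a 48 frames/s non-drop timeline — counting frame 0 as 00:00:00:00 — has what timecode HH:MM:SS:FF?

06:07:48:19

1059283 ÷ 48 = 22068 full seconds, remainder 19 frames.
22068 s = 6 h 7 min 48 s.
Timecode: 06:07:48:19.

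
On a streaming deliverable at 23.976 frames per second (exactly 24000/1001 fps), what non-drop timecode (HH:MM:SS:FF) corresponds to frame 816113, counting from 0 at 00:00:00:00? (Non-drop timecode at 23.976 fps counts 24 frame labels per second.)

09:26:44:17

816113 ÷ 24 = 34004 full seconds, remainder 17 frames.
34004 s = 9 h 26 min 44 s.
Timecode: 09:26:44:17.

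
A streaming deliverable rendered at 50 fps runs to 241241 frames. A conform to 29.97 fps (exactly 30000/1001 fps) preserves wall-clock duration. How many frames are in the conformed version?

Target frames = source frames × (target rate / source rate) = 241241 × (30000/1001)/(50) = 241241 × 600/1001 = 144600.

144600 frames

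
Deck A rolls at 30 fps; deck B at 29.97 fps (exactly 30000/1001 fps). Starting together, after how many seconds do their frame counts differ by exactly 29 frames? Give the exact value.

The gap grows by |30000/1001 − 30| = 30/1001 frames per second.
Time for a 29-frame gap: 29 ÷ (30/1001) = 29029/30 s.

29029/30 seconds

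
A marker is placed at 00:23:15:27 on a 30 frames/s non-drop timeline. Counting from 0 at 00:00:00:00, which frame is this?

41877

Total seconds to the label: (0 × 3600 + 23 × 60 + 15) = 1395.
Frame index = 1395 × 30 + 27 = 41877.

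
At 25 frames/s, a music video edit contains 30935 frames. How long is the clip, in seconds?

1237.4 seconds

Running time = 30935 / (25) = 1237.4 s.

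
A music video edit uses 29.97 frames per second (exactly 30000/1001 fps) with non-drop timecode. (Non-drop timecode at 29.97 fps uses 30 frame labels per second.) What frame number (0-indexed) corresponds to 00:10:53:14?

19604

Total seconds to the label: (0 × 3600 + 10 × 60 + 53) = 653.
Frame index = 653 × 30 + 14 = 19604.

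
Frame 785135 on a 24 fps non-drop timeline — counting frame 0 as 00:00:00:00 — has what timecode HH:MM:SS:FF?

785135 ÷ 24 = 32713 full seconds, remainder 23 frames.
32713 s = 9 h 5 min 13 s.
Timecode: 09:05:13:23.

09:05:13:23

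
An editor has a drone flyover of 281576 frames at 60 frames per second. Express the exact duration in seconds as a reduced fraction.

70394/15 seconds

Running time = 281576 ÷ (60) = 281576 × 1/60 = 70394/15 s.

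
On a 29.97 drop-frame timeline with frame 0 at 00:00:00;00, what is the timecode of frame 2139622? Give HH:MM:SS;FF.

Each 10-minute DF block holds 10 × 60 × 30 − 9 × 2 = 17982 frames. 2139622 ÷ 17982 → 118 full blocks, remainder 17746.
Within the partial block the first minute is 1800 frames and each further minute 1798, so 9 further minute boundaries passed. Total skipped labels = 18 × 118 + 2 × 9 = 2142.
Non-drop label index = 2139622 + 2142 = 2141764; at 30 labels/s that is 19:49:52:04, i.e. DF 19:49:52;04.

19:49:52;04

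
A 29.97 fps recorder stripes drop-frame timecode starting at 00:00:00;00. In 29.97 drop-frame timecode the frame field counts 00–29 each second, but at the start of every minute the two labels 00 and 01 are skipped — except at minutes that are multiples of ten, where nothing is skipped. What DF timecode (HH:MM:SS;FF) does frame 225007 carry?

02:05:07;23

Ten DF minutes hold 17982 frames, so frame 225007 lies in block 12 (frames 215784–233765) with 9223 frames into that block.
The block's first minute is 1800 frames and the rest 1798 each; 9223 frames reaches minute 5, so 12 × 18 + 5 × 2 = 226 labels have been skipped so far.
Adding those back, label number 225007 + 226 = 225233 at 30 labels/s is 7507 s + 23 f = 2 h 5 min 7 s frame 23, i.e. 02:05:07;23.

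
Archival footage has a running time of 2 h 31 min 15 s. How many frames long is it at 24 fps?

2 h 31 min 15 s = 9075 s.
Frames = 9075 × 24 = 217800.

217800 frames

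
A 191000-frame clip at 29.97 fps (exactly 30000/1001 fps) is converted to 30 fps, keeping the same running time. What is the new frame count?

191191 frames

Target frames = source frames × (target rate / source rate) = 191000 × (30)/(30000/1001) = 191000 × 1001/1000 = 191191.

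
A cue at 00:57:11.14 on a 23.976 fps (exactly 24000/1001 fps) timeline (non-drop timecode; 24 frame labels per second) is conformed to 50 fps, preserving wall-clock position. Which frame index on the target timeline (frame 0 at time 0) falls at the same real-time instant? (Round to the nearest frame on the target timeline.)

Source frame index: (0×3600 + 57×60 + 11) × 24 + 14 = 82358.
Real time: 82358 / (24000/1001) = 41220179/12000 s.
Target frame: (41220179/12000) × (50) = 41220179/240 ≈ 171750.746 → 171751.

frame 171751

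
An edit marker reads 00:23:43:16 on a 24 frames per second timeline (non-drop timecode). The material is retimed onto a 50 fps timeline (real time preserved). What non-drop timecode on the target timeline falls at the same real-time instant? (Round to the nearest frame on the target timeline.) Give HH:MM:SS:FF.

Source frame index: (0×3600 + 23×60 + 43) × 24 + 16 = 34168.
Real time: 34168 / (24) = 4271/3 s.
Target frame: (4271/3) × (50) = 213550/3 ≈ 71183.333 → 71183.
At 50 labels/s: frame 71183 → 00:23:43:33.

00:23:43:33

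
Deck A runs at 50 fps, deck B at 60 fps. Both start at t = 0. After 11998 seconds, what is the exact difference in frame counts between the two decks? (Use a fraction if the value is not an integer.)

A emits 50 × 11998 = 599900 frames; B emits 60 × 11998 = 719880.
Difference = 119980 frames; B is ahead of A.

119980 frames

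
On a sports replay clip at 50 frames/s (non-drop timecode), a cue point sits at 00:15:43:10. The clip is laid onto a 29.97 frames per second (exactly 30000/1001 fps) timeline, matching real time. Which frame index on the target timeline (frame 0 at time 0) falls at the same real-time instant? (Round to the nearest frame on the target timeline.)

Source frame index: (0×3600 + 15×60 + 43) × 50 + 10 = 47160.
Real time: 47160 / (50) = 4716/5 s.
Target frame: (4716/5) × (30000/1001) = 28296000/1001 ≈ 28267.732 → 28268.

frame 28268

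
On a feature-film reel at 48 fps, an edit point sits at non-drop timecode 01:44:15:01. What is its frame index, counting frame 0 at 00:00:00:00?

300241

Total seconds to the label: (1 × 3600 + 44 × 60 + 15) = 6255.
Frame index = 6255 × 48 + 1 = 300241.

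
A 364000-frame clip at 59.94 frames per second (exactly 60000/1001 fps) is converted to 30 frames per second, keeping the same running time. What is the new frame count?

Target frames = source frames × (target rate / source rate) = 364000 × (30)/(60000/1001) = 364000 × 1001/2000 = 182182.

182182 frames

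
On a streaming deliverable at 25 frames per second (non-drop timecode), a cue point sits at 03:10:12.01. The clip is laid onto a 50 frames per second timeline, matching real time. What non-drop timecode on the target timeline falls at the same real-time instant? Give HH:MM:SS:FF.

Source frame index: (3×3600 + 10×60 + 12) × 25 + 1 = 285301.
Real time: 285301 / (25) = 285301/25 s.
Target frame: (285301/25) × (50) = 570602.
At 50 labels/s: frame 570602 → 03:10:12:02.

03:10:12:02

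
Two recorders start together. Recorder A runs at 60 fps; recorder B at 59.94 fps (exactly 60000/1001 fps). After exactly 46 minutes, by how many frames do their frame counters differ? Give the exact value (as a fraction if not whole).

46 min = 2760 s.
A emits 60 × 2760 = 165600 frames; B emits 60000/1001 × 2760 = 165600000/1001.
Difference = 165600/1001 frames (≈ 165.4346); B is behind A.

165600/1001 frames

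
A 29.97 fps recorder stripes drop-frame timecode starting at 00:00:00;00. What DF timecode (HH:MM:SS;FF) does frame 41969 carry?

Ten DF minutes hold 17982 frames, so frame 41969 lies in block 2 (frames 35964–53945) with 6005 frames into that block.
The block's first minute is 1800 frames and the rest 1798 each; 6005 frames reaches minute 3, so 2 × 18 + 3 × 2 = 42 labels have been skipped so far.
Adding those back, label number 41969 + 42 = 42011 at 30 labels/s is 1400 s + 11 f = 0 h 23 min 20 s frame 11, i.e. 00:23:20;11.

00:23:20;11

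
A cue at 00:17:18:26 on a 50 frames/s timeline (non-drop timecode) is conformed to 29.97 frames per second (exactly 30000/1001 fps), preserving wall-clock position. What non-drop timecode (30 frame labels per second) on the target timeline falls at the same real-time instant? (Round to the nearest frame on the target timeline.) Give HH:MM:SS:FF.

00:17:17:14

Source frame index: (0×3600 + 17×60 + 18) × 50 + 26 = 51926.
Real time: 51926 / (50) = 25963/25 s.
Target frame: (25963/25) × (30000/1001) = 4450800/143 ≈ 31124.476 → 31124.
At 30 labels/s: frame 31124 → 00:17:17:14.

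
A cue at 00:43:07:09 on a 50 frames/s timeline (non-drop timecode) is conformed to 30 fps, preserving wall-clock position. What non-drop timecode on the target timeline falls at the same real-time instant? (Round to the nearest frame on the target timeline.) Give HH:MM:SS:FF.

00:43:07:05

Source frame index: (0×3600 + 43×60 + 7) × 50 + 9 = 129359.
Real time: 129359 / (50) = 129359/50 s.
Target frame: (129359/50) × (30) = 388077/5 ≈ 77615.400 → 77615.
At 30 labels/s: frame 77615 → 00:43:07:05.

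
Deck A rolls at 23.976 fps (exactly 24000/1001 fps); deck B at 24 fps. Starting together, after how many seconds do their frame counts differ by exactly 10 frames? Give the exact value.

5005/12 seconds

The gap grows by |24 − 24000/1001| = 24/1001 frames per second.
Time for a 10-frame gap: 10 ÷ (24/1001) = 5005/12 s.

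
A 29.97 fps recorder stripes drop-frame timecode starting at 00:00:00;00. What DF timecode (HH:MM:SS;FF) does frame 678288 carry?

06:17:12;08

Each 10-minute DF block holds 10 × 60 × 30 − 9 × 2 = 17982 frames. 678288 ÷ 17982 → 37 full blocks, remainder 12954.
Within the partial block the first minute is 1800 frames and each further minute 1798, so 7 further minute boundaries passed. Total skipped labels = 18 × 37 + 2 × 7 = 680.
Non-drop label index = 678288 + 680 = 678968; at 30 labels/s that is 06:17:12:08, i.e. DF 06:17:12;08.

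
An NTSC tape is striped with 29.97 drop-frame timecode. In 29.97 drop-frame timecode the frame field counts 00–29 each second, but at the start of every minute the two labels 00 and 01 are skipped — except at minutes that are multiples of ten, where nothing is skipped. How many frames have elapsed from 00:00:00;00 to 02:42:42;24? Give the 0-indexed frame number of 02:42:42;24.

Complete 10-minute blocks: 16, each 17982 frames → 287712.
Remaining 2 whole minutes in the current block: 1800 + 1 × 1798 = 3598 frames.
Within the current minute: 42 × 30 + 24 − 2 = 1282 (labels ;00/;01 skipped at this minute). Total = 287712 + 3598 + 1282 = 292592.

292592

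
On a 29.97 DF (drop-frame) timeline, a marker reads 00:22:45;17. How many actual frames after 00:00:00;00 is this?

40927

Complete 10-minute blocks: 2, each 17982 frames → 35964.
Remaining 2 whole minutes in the current block: 1800 + 1 × 1798 = 3598 frames.
Within the current minute: 45 × 30 + 17 − 2 = 1365 (labels ;00/;01 skipped at this minute). Total = 35964 + 3598 + 1365 = 40927.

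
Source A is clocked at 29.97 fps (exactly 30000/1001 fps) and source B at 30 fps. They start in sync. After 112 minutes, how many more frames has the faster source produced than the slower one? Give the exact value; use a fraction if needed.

28800/143 frames

112 min = 6720 s.
A emits 30000/1001 × 6720 = 28800000/143 frames; B emits 30 × 6720 = 201600.
Difference = 28800/143 frames (≈ 201.3986); B is ahead of A.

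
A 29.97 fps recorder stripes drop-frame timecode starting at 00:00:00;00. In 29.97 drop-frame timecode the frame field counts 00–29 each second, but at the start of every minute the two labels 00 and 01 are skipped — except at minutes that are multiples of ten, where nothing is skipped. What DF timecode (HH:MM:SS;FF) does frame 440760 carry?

04:05:06;22

Each 10-minute DF block holds 10 × 60 × 30 − 9 × 2 = 17982 frames. 440760 ÷ 17982 → 24 full blocks, remainder 9192.
Within the partial block the first minute is 1800 frames and each further minute 1798, so 5 further minute boundaries passed. Total skipped labels = 18 × 24 + 2 × 5 = 442.
Non-drop label index = 440760 + 442 = 441202; at 30 labels/s that is 04:05:06:22, i.e. DF 04:05:06;22.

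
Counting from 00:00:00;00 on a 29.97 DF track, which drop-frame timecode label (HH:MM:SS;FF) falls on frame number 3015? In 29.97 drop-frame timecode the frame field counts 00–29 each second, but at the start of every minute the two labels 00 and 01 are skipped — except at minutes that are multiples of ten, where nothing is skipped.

00:01:40;17

Ten DF minutes hold 17982 frames, so frame 3015 lies in block 0 (frames 0–17981) with 3015 frames into that block.
The block's first minute is 1800 frames and the rest 1798 each; 3015 frames reaches minute 1, so 0 × 18 + 1 × 2 = 2 labels have been skipped so far.
Adding those back, label number 3015 + 2 = 3017 at 30 labels/s is 100 s + 17 f = 0 h 1 min 40 s frame 17, i.e. 00:01:40;17.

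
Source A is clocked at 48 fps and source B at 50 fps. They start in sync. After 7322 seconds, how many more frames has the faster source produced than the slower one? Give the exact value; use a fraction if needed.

14644 frames

A emits 48 × 7322 = 351456 frames; B emits 50 × 7322 = 366100.
Difference = 14644 frames; B is ahead of A.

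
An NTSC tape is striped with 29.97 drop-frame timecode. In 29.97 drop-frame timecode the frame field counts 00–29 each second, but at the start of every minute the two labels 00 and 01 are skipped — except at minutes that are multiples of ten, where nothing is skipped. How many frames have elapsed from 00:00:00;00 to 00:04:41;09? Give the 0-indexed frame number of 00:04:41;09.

8431

Complete 10-minute blocks: 0, each 17982 frames → 0.
Remaining 4 whole minutes in the current block: 1800 + 3 × 1798 = 7194 frames.
Within the current minute: 41 × 30 + 9 − 2 = 1237 (labels ;00/;01 skipped at this minute). Total = 0 + 7194 + 1237 = 8431.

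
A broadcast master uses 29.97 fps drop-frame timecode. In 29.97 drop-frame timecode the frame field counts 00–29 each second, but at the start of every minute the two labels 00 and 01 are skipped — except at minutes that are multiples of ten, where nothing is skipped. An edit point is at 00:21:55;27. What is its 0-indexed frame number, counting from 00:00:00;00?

As if non-drop at 30 labels/s: (0 × 3600 + 21 × 60 + 55) × 30 + 27 = 39477.
Minute boundaries passed: 21; those not divisible by 10: 21 − 2 = 19; dropped labels = 2 × 19 = 38.
Actual frame index = 39477 − 38 = 39439.

39439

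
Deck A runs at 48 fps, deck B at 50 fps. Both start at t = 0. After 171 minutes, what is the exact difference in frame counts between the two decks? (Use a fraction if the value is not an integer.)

20520 frames

171 min = 10260 s.
A emits 48 × 10260 = 492480 frames; B emits 50 × 10260 = 513000.
Difference = 20520 frames; B is ahead of A.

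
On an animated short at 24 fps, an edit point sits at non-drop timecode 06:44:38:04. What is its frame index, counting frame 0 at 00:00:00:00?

Total seconds to the label: (6 × 3600 + 44 × 60 + 38) = 24278.
Frame index = 24278 × 24 + 4 = 582676.

582676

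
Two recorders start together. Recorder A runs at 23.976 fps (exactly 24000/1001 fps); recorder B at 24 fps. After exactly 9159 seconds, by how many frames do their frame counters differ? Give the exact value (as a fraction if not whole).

219816/1001 frames

A emits 24000/1001 × 9159 = 219816000/1001 frames; B emits 24 × 9159 = 219816.
Difference = 219816/1001 frames (≈ 219.5964); B is ahead of A.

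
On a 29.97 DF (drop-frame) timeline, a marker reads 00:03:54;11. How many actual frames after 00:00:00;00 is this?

7025

As if non-drop at 30 labels/s: (0 × 3600 + 3 × 60 + 54) × 30 + 11 = 7031.
Minute boundaries passed: 3; those not divisible by 10: 3 − 0 = 3; dropped labels = 2 × 3 = 6.
Actual frame index = 7031 − 6 = 7025.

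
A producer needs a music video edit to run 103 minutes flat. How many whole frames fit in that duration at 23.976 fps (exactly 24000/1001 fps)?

103 min = 6180 s.
Frames = 6180 × 24000/1001 = 148320000/1001 ≈ 148171.8282.
Complete frames: 148171.

148171 frames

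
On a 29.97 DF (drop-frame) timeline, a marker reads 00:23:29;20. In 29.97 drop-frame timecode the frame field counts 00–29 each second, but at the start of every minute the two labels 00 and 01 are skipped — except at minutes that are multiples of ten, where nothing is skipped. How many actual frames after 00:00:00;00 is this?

Complete 10-minute blocks: 2, each 17982 frames → 35964.
Remaining 3 whole minutes in the current block: 1800 + 2 × 1798 = 5396 frames.
Within the current minute: 29 × 30 + 20 − 2 = 888 (labels ;00/;01 skipped at this minute). Total = 35964 + 5396 + 888 = 42248.

42248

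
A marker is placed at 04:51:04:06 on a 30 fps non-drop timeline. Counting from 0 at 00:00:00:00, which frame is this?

523926

Total seconds to the label: (4 × 3600 + 51 × 60 + 4) = 17464.
Frame index = 17464 × 30 + 6 = 523926.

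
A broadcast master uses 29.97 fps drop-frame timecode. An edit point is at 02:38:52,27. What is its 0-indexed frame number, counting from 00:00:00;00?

Complete 10-minute blocks: 15, each 17982 frames → 269730.
Remaining 8 whole minutes in the current block: 1800 + 7 × 1798 = 14386 frames.
Within the current minute: 52 × 30 + 27 − 2 = 1585 (labels ;00/;01 skipped at this minute). Total = 269730 + 14386 + 1585 = 285701.

285701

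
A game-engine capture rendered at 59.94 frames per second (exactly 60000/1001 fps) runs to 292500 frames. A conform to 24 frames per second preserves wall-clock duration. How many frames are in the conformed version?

117117 frames

Target frames = source frames × (target rate / source rate) = 292500 × (24)/(60000/1001) = 292500 × 1001/2500 = 117117.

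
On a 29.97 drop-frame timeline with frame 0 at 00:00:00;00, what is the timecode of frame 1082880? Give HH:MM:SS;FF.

10:02:12;04

Each 10-minute DF block holds 10 × 60 × 30 − 9 × 2 = 17982 frames. 1082880 ÷ 17982 → 60 full blocks, remainder 3960.
Within the partial block the first minute is 1800 frames and each further minute 1798, so 2 further minute boundaries passed. Total skipped labels = 18 × 60 + 2 × 2 = 1084.
Non-drop label index = 1082880 + 1084 = 1083964; at 30 labels/s that is 10:02:12:04, i.e. DF 10:02:12;04.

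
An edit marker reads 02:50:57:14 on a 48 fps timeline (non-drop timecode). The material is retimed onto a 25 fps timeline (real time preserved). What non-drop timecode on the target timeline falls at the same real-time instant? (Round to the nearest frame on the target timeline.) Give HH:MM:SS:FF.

Source frame index: (2×3600 + 50×60 + 57) × 48 + 14 = 492350.
Real time: 492350 / (48) = 246175/24 s.
Target frame: (246175/24) × (25) = 6154375/24 ≈ 256432.292 → 256432.
At 25 labels/s: frame 256432 → 02:50:57:07.

02:50:57:07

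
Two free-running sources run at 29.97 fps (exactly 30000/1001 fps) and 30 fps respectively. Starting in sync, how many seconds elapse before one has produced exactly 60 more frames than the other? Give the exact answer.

2002 seconds

The gap grows by |30 − 30000/1001| = 30/1001 frames per second.
Time for a 60-frame gap: 60 ÷ (30/1001) = 2002 s.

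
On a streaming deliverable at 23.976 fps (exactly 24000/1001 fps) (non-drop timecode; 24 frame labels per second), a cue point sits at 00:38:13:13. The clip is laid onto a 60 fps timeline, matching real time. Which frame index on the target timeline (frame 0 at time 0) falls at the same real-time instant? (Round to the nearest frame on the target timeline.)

Source frame index: (0×3600 + 38×60 + 13) × 24 + 13 = 55045.
Real time: 55045 / (24000/1001) = 11020009/4800 s.
Target frame: (11020009/4800) × (60) = 11020009/80 ≈ 137750.112 → 137750.

frame 137750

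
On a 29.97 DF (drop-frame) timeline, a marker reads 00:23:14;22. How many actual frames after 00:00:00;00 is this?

Complete 10-minute blocks: 2, each 17982 frames → 35964.
Remaining 3 whole minutes in the current block: 1800 + 2 × 1798 = 5396 frames.
Within the current minute: 14 × 30 + 22 − 2 = 440 (labels ;00/;01 skipped at this minute). Total = 35964 + 5396 + 440 = 41800.

41800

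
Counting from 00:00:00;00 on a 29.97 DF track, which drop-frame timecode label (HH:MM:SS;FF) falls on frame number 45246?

00:25:09;22

Each 10-minute DF block holds 10 × 60 × 30 − 9 × 2 = 17982 frames. 45246 ÷ 17982 → 2 full blocks, remainder 9282.
Within the partial block the first minute is 1800 frames and each further minute 1798, so 5 further minute boundaries passed. Total skipped labels = 18 × 2 + 2 × 5 = 46.
Non-drop label index = 45246 + 46 = 45292; at 30 labels/s that is 00:25:09:22, i.e. DF 00:25:09;22.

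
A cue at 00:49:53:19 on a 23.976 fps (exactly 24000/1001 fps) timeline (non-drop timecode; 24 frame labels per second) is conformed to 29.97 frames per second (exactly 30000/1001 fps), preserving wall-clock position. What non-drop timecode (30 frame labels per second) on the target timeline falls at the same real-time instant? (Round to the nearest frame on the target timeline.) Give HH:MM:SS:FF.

00:49:53:24

Source frame index: (0×3600 + 49×60 + 53) × 24 + 19 = 71851.
Real time: 71851 / (24000/1001) = 71922851/24000 s.
Target frame: (71922851/24000) × (30000/1001) = 359255/4 ≈ 89813.750 → 89814.
At 30 labels/s: frame 89814 → 00:49:53:24.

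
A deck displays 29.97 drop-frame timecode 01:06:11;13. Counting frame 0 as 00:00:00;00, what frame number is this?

119023

Complete 10-minute blocks: 6, each 17982 frames → 107892.
Remaining 6 whole minutes in the current block: 1800 + 5 × 1798 = 10790 frames.
Within the current minute: 11 × 30 + 13 − 2 = 341 (labels ;00/;01 skipped at this minute). Total = 107892 + 10790 + 341 = 119023.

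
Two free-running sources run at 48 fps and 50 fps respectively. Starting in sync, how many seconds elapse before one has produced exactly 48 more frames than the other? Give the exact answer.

24 seconds

The gap grows by |50 − 48| = 2 frames per second.
Time for a 48-frame gap: 48 ÷ (2) = 24 s.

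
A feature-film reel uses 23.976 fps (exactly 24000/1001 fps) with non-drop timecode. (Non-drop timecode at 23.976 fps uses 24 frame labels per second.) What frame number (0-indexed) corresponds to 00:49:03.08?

Total seconds to the label: (0 × 3600 + 49 × 60 + 3) = 2943.
Frame index = 2943 × 24 + 8 = 70640.

frame 70640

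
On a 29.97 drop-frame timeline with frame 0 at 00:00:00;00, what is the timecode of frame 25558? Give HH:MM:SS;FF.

Ten DF minutes hold 17982 frames, so frame 25558 lies in block 1 (frames 17982–35963) with 7576 frames into that block.
The block's first minute is 1800 frames and the rest 1798 each; 7576 frames reaches minute 4, so 1 × 18 + 4 × 2 = 26 labels have been skipped so far.
Adding those back, label number 25558 + 26 = 25584 at 30 labels/s is 852 s + 24 f = 0 h 14 min 12 s frame 24, i.e. 00:14:12;24.

00:14:12;24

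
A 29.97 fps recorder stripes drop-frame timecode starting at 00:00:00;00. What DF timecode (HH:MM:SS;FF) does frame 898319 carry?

08:19:33;29

Each 10-minute DF block holds 10 × 60 × 30 − 9 × 2 = 17982 frames. 898319 ÷ 17982 → 49 full blocks, remainder 17201.
Within the partial block the first minute is 1800 frames and each further minute 1798, so 9 further minute boundaries passed. Total skipped labels = 18 × 49 + 2 × 9 = 900.
Non-drop label index = 898319 + 900 = 899219; at 30 labels/s that is 08:19:33:29, i.e. DF 08:19:33;29.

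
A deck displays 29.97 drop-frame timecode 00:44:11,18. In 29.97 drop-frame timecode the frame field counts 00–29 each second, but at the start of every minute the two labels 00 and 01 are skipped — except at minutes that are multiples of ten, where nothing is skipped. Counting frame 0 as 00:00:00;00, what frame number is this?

79468

As if non-drop at 30 labels/s: (0 × 3600 + 44 × 60 + 11) × 30 + 18 = 79548.
Minute boundaries passed: 44; those not divisible by 10: 44 − 4 = 40; dropped labels = 2 × 40 = 80.
Actual frame index = 79548 − 80 = 79468.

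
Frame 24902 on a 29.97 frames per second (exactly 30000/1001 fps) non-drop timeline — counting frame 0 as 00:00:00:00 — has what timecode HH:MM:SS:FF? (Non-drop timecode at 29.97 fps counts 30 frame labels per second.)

24902 ÷ 30 = 830 full seconds, remainder 2 frames.
830 s = 0 h 13 min 50 s.
Timecode: 00:13:50:02.

00:13:50:02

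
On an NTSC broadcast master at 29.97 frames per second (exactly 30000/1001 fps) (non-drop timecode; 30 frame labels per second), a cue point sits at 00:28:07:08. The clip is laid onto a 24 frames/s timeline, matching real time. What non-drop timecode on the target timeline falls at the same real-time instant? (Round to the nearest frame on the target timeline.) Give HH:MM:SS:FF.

Source frame index: (0×3600 + 28×60 + 7) × 30 + 8 = 50618.
Real time: 50618 / (30000/1001) = 25334309/15000 s.
Target frame: (25334309/15000) × (24) = 25334309/625 ≈ 40534.894 → 40535.
At 24 labels/s: frame 40535 → 00:28:08:23.

00:28:08:23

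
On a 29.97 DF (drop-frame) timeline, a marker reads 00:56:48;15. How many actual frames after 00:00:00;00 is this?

Complete 10-minute blocks: 5, each 17982 frames → 89910.
Remaining 6 whole minutes in the current block: 1800 + 5 × 1798 = 10790 frames.
Within the current minute: 48 × 30 + 15 − 2 = 1453 (labels ;00/;01 skipped at this minute). Total = 89910 + 10790 + 1453 = 102153.

102153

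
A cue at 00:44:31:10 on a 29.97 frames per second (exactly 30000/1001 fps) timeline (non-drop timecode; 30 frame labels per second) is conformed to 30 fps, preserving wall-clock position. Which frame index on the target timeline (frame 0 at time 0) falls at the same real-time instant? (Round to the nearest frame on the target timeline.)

Source frame index: (0×3600 + 44×60 + 31) × 30 + 10 = 80140.
Real time: 80140 / (30000/1001) = 4011007/1500 s.
Target frame: (4011007/1500) × (30) = 4011007/50 ≈ 80220.140 → 80220.

frame 80220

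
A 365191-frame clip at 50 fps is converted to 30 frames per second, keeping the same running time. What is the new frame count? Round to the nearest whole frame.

Frames at target rate = 365191 × (30) / (50) = 1095573/5 ≈ 219114.600.
Nearest whole frame: 219115.

219115 frames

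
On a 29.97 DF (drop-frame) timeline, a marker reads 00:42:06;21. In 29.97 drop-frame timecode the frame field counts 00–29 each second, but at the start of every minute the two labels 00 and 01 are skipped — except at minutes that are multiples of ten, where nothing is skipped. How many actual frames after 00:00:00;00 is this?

Complete 10-minute blocks: 4, each 17982 frames → 71928.
Remaining 2 whole minutes in the current block: 1800 + 1 × 1798 = 3598 frames.
Within the current minute: 6 × 30 + 21 − 2 = 199 (labels ;00/;01 skipped at this minute). Total = 71928 + 3598 + 199 = 75725.

75725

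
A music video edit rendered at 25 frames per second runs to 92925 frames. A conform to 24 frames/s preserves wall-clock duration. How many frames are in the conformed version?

89208 frames

Target frames = source frames × (target rate / source rate) = 92925 × (24)/(25) = 92925 × 24/25 = 89208.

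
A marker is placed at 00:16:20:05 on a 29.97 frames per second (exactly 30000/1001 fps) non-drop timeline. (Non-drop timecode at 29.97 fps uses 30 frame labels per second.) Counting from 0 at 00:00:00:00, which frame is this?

Total seconds to the label: (0 × 3600 + 16 × 60 + 20) = 980.
Frame index = 980 × 30 + 5 = 29405.

29405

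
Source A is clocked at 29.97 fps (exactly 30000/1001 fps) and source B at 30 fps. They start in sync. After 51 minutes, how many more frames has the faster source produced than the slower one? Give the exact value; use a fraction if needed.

91800/1001 frames

51 min = 3060 s.
A emits 30000/1001 × 3060 = 91800000/1001 frames; B emits 30 × 3060 = 91800.
Difference = 91800/1001 frames (≈ 91.7083); B is ahead of A.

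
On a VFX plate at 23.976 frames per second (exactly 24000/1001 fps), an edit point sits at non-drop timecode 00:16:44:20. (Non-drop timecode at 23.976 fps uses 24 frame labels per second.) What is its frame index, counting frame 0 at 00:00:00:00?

frame 24116

Total seconds to the label: (0 × 3600 + 16 × 60 + 44) = 1004.
Frame index = 1004 × 24 + 20 = 24116.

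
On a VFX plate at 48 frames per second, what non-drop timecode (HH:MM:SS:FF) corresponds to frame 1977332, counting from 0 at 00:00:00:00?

1977332 ÷ 48 = 41194 full seconds, remainder 20 frames.
41194 s = 11 h 26 min 34 s.
Timecode: 11:26:34:20.

11:26:34:20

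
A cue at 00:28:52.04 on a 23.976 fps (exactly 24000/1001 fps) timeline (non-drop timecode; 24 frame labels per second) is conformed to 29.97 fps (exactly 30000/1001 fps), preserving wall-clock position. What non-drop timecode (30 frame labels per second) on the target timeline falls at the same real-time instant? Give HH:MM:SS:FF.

Source frame index: (0×3600 + 28×60 + 52) × 24 + 4 = 41572.
Real time: 41572 / (24000/1001) = 10403393/6000 s.
Target frame: (10403393/6000) × (30000/1001) = 51965.
At 30 labels/s: frame 51965 → 00:28:52:05.

00:28:52:05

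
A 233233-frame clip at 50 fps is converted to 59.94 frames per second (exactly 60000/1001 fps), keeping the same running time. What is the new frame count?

Target frames = source frames × (target rate / source rate) = 233233 × (60000/1001)/(50) = 233233 × 1200/1001 = 279600.

279600 frames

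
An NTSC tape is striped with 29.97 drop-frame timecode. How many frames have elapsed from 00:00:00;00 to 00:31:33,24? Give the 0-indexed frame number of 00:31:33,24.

56758

Complete 10-minute blocks: 3, each 17982 frames → 53946.
Remaining 1 whole minute in the current block: 1800 + 0 × 1798 = 1800 frames.
Within the current minute: 33 × 30 + 24 − 2 = 1012 (labels ;00/;01 skipped at this minute). Total = 53946 + 1800 + 1012 = 56758.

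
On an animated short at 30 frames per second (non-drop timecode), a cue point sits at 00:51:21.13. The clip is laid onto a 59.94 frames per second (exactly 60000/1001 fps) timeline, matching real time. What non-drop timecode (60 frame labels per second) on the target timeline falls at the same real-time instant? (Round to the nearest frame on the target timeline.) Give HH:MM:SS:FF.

00:51:18:21

Source frame index: (0×3600 + 51×60 + 21) × 30 + 13 = 92443.
Real time: 92443 / (30) = 92443/30 s.
Target frame: (92443/30) × (60000/1001) = 14222000/77 ≈ 184701.299 → 184701.
At 60 labels/s: frame 184701 → 00:51:18:21.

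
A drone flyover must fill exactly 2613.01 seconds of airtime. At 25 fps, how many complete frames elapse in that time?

Frames = 2613.01 × 25 = 261301/4 ≈ 65325.2500.
Complete frames: 65325.

65325 frames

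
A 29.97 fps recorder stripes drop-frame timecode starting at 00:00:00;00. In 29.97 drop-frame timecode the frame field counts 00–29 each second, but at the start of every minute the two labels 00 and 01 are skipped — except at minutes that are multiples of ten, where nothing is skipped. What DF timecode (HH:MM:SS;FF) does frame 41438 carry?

Ten DF minutes hold 17982 frames, so frame 41438 lies in block 2 (frames 35964–53945) with 5474 frames into that block.
The block's first minute is 1800 frames and the rest 1798 each; 5474 frames reaches minute 3, so 2 × 18 + 3 × 2 = 42 labels have been skipped so far.
Adding those back, label number 41438 + 42 = 41480 at 30 labels/s is 1382 s + 20 f = 0 h 23 min 2 s frame 20, i.e. 00:23:02;20.

00:23:02;20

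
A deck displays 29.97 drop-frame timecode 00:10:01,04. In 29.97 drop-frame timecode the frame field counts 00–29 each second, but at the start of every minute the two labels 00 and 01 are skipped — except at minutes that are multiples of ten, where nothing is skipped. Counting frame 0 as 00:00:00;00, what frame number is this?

Complete 10-minute blocks: 1, each 17982 frames → 17982.
Remaining 0 whole minutes in the current block: 0 frames.
Within the current minute: 1 × 30 + 4 = 34. Total = 17982 + 0 + 34 = 18016.

18016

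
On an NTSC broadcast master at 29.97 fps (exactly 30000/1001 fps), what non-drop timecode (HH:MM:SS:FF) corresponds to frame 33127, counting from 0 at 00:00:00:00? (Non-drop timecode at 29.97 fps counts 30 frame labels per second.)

00:18:24:07

33127 ÷ 30 = 1104 full seconds, remainder 7 frames.
1104 s = 0 h 18 min 24 s.
Timecode: 00:18:24:07.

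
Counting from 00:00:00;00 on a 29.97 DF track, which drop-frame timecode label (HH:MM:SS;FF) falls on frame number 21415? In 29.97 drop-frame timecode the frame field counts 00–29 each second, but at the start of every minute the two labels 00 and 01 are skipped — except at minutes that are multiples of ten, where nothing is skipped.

Each 10-minute DF block holds 10 × 60 × 30 − 9 × 2 = 17982 frames. 21415 ÷ 17982 → 1 full block, remainder 3433.
Within the partial block the first minute is 1800 frames and each further minute 1798, so 1 further minute boundary passed. Total skipped labels = 18 × 1 + 2 × 1 = 20.
Non-drop label index = 21415 + 20 = 21435; at 30 labels/s that is 00:11:54:15, i.e. DF 00:11:54;15.

00:11:54;15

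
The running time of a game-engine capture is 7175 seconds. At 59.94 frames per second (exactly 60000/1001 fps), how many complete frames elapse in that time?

430069 frames

Frames = 7175 × 60000/1001 = 61500000/143 ≈ 430069.9301.
Complete frames: 430069.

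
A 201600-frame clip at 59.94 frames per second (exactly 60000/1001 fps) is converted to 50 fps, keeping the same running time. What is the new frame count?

Target frames = source frames × (target rate / source rate) = 201600 × (50)/(60000/1001) = 201600 × 1001/1200 = 168168.

168168 frames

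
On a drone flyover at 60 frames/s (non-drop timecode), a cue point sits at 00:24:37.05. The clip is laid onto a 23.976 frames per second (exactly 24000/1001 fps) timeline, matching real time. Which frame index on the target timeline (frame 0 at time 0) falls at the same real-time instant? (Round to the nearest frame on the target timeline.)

frame 35415

Source frame index: (0×3600 + 24×60 + 37) × 60 + 5 = 88625.
Real time: 88625 / (60) = 17725/12 s.
Target frame: (17725/12) × (24000/1001) = 35450000/1001 ≈ 35414.585 → 35415.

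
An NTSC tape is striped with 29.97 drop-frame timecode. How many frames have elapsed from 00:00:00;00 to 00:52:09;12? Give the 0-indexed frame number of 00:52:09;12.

93788

As if non-drop at 30 labels/s: (0 × 3600 + 52 × 60 + 9) × 30 + 12 = 93882.
Minute boundaries passed: 52; those not divisible by 10: 52 − 5 = 47; dropped labels = 2 × 47 = 94.
Actual frame index = 93882 − 94 = 93788.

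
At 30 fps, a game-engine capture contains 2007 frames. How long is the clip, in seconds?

66.9 seconds

Running time = 2007 / (30) = 66.9 s.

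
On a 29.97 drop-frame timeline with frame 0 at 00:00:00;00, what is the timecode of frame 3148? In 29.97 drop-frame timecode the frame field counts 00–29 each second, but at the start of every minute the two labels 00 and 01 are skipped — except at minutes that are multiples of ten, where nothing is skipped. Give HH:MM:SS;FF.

Each 10-minute DF block holds 10 × 60 × 30 − 9 × 2 = 17982 frames. 3148 ÷ 17982 → 0 full blocks, remainder 3148.
Within the partial block the first minute is 1800 frames and each further minute 1798, so 1 further minute boundary passed. Total skipped labels = 18 × 0 + 2 × 1 = 2.
Non-drop label index = 3148 + 2 = 3150; at 30 labels/s that is 00:01:45:00, i.e. DF 00:01:45;00.

00:01:45;00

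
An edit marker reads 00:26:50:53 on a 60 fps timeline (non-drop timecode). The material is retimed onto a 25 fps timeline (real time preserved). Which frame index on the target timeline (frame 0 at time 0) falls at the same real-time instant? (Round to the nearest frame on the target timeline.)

Source frame index: (0×3600 + 26×60 + 50) × 60 + 53 = 96653.
Real time: 96653 / (60) = 96653/60 s.
Target frame: (96653/60) × (25) = 483265/12 ≈ 40272.083 → 40272.

frame 40272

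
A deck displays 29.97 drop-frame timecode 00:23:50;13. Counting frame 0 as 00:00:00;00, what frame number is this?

As if non-drop at 30 labels/s: (0 × 3600 + 23 × 60 + 50) × 30 + 13 = 42913.
Minute boundaries passed: 23; those not divisible by 10: 23 − 2 = 21; dropped labels = 2 × 21 = 42.
Actual frame index = 42913 − 42 = 42871.

42871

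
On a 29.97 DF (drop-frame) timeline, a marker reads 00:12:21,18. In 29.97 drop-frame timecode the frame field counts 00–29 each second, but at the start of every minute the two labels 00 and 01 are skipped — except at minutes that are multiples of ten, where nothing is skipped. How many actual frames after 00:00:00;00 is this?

22226

Complete 10-minute blocks: 1, each 17982 frames → 17982.
Remaining 2 whole minutes in the current block: 1800 + 1 × 1798 = 3598 frames.
Within the current minute: 21 × 30 + 18 − 2 = 646 (labels ;00/;01 skipped at this minute). Total = 17982 + 3598 + 646 = 22226.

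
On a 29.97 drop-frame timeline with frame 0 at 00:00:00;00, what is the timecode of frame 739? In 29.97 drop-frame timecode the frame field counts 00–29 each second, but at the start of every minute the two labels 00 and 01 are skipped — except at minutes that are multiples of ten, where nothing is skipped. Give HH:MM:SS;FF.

00:00:24;19

Ten DF minutes hold 17982 frames, so frame 739 lies in block 0 (frames 0–17981) with 739 frames into that block.
The block's first minute is 1800 frames and the rest 1798 each; 739 frames reaches minute 0, so 0 × 18 + 0 × 2 = 0 labels have been skipped so far.
Adding those back, label number 739 + 0 = 739 at 30 labels/s is 24 s + 19 f = 0 h 0 min 24 s frame 19, i.e. 00:00:24;19.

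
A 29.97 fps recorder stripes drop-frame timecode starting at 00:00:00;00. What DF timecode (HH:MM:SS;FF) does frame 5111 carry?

00:02:50;15

Each 10-minute DF block holds 10 × 60 × 30 − 9 × 2 = 17982 frames. 5111 ÷ 17982 → 0 full blocks, remainder 5111.
Within the partial block the first minute is 1800 frames and each further minute 1798, so 2 further minute boundaries passed. Total skipped labels = 18 × 0 + 2 × 2 = 4.
Non-drop label index = 5111 + 4 = 5115; at 30 labels/s that is 00:02:50:15, i.e. DF 00:02:50;15.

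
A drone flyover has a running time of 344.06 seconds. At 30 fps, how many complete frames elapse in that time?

10321 frames

Frames = 344.06 × 30 = 51609/5 ≈ 10321.8000.
Complete frames: 10321.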